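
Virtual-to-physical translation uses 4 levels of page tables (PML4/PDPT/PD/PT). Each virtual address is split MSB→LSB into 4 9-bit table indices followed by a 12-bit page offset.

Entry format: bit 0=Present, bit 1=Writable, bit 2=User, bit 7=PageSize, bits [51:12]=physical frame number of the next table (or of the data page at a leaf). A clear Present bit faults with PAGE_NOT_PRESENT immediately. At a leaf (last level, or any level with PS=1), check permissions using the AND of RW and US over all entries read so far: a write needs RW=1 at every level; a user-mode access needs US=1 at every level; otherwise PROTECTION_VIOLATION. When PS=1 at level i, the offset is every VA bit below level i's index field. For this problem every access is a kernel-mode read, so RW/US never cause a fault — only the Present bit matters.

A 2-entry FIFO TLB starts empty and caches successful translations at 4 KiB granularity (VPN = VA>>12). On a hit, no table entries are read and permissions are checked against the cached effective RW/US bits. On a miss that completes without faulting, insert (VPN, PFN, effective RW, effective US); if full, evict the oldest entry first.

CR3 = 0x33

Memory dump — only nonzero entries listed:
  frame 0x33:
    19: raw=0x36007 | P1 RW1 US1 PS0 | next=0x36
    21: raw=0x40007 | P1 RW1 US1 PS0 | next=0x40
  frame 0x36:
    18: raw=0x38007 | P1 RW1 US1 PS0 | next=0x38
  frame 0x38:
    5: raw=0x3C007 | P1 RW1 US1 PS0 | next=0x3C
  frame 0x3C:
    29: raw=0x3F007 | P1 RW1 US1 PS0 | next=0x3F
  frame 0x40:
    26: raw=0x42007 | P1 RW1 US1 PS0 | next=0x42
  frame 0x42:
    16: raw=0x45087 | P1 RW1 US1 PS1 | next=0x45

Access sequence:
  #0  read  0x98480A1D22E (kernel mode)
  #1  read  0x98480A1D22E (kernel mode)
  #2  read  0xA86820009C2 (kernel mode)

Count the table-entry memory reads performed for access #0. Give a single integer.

Per-access translation:
#0 VA=0x98480A1D22E (r,kernel):
  L0: frame=0x33 idx=19 entry=0x36007 [P=1 RW=1 US=1 PS=0]
  L1: frame=0x36 idx=18 entry=0x38007 [P=1 RW=1 US=1 PS=0]
  L2: frame=0x38 idx=5 entry=0x3C007 [P=1 RW=1 US=1 PS=0]
  L3: frame=0x3C idx=29 entry=0x3F007 [P=1 RW=1 US=1 PS=0]
  ⇒ phys 0x3F22E  [4 reads]
#1 VA=0x98480A1D22E (r,kernel):
  TLB hit vpn=0x98480A1D → PA=0x3F22E
#2 VA=0xA86820009C2 (r,kernel):
  L0: frame=0x33 idx=21 entry=0x40007 [P=1 RW=1 US=1 PS=0]
  L1: frame=0x40 idx=26 entry=0x42007 [P=1 RW=1 US=1 PS=0]
  L2: frame=0x42 idx=16 entry=0x45087 [P=1 RW=1 US=1 PS=1]
  ⇒ phys 0x459C2 (huge @L2)  [3 reads]

Entries read for #0: 4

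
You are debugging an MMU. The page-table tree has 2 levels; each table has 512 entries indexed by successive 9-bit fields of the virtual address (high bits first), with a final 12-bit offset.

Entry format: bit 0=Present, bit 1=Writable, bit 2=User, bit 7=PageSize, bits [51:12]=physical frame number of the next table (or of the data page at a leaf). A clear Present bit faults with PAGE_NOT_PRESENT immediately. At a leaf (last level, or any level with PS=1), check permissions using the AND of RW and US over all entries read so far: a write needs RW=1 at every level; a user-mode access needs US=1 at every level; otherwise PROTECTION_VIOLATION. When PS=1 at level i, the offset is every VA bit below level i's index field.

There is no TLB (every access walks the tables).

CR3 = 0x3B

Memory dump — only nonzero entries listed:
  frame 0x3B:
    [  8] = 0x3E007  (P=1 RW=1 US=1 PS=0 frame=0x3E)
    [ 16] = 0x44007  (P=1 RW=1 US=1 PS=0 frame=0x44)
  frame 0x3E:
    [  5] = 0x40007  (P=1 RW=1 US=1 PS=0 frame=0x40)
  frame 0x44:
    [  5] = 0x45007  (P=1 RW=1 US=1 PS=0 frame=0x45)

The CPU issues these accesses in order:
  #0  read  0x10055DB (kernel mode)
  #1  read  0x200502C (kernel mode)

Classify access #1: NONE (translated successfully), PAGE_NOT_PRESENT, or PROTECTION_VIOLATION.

Trace:
#0 VA=0x10055DB (r,kernel):
  L0 @0x3B[8] → 0x3E007  P=1,RW=1,US=1,PS=0
  L1 @0x3E[5] → 0x40007  P=1,RW=1,US=1,PS=0
  ✓ 0x405DB  — 2 lookups
#1 VA=0x200502C (r,kernel):
  L0 @0x3B[16] → 0x44007  P=1,RW=1,US=1,PS=0
  L1 @0x44[5] → 0x45007  P=1,RW=1,US=1,PS=0
  ✓ 0x4502C  — 2 lookups

Access #1 fault: NONE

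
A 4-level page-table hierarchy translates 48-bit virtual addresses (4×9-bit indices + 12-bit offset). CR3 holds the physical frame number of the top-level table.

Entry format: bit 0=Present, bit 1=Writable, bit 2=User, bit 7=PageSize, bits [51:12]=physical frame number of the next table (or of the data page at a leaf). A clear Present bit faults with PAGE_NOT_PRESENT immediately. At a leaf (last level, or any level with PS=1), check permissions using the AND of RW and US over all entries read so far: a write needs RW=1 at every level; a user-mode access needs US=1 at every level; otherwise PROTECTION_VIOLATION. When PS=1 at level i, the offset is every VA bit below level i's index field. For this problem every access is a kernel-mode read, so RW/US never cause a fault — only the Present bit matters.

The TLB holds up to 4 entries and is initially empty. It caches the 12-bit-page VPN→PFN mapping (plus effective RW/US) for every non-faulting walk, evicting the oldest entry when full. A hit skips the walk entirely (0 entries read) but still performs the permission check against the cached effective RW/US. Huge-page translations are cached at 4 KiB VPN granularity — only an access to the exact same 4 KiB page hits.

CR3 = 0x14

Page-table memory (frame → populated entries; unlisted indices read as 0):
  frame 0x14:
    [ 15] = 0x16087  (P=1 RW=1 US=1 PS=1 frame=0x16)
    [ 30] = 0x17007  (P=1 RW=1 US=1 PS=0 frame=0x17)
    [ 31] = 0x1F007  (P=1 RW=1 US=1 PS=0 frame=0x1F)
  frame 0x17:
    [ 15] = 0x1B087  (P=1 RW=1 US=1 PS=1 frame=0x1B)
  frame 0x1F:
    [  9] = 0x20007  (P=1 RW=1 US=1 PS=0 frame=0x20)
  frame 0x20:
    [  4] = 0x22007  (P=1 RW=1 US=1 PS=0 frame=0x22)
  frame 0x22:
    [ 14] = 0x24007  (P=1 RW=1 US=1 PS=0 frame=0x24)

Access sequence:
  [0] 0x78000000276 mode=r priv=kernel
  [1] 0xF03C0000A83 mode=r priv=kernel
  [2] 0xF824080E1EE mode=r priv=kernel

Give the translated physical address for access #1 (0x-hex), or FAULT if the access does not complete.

Walk each access:
#0 VA=0x78000000276 (r,kernel):
  [0] read 0x14 idx=15: raw=0x16087 flags P=1 W=1 U=1 S=1
  ✓ 0x16276 (huge @L0)  — 1 lookups
#1 VA=0xF03C0000A83 (r,kernel):
  [0] read 0x14 idx=30: raw=0x17007 flags P=1 W=1 U=1 S=0
  [1] read 0x17 idx=15: raw=0x1B087 flags P=1 W=1 U=1 S=1
  ✓ 0x1BA83 (huge @L1)  — 2 lookups
#2 VA=0xF824080E1EE (r,kernel):
  [0] read 0x14 idx=31: raw=0x1F007 flags P=1 W=1 U=1 S=0
  [1] read 0x1F idx=9: raw=0x20007 flags P=1 W=1 U=1 S=0
  [2] read 0x20 idx=4: raw=0x22007 flags P=1 W=1 U=1 S=0
  [3] read 0x22 idx=14: raw=0x24007 flags P=1 W=1 U=1 S=0
  ✓ 0x241EE  — 4 lookups

Access #1 PA: 0x1BA83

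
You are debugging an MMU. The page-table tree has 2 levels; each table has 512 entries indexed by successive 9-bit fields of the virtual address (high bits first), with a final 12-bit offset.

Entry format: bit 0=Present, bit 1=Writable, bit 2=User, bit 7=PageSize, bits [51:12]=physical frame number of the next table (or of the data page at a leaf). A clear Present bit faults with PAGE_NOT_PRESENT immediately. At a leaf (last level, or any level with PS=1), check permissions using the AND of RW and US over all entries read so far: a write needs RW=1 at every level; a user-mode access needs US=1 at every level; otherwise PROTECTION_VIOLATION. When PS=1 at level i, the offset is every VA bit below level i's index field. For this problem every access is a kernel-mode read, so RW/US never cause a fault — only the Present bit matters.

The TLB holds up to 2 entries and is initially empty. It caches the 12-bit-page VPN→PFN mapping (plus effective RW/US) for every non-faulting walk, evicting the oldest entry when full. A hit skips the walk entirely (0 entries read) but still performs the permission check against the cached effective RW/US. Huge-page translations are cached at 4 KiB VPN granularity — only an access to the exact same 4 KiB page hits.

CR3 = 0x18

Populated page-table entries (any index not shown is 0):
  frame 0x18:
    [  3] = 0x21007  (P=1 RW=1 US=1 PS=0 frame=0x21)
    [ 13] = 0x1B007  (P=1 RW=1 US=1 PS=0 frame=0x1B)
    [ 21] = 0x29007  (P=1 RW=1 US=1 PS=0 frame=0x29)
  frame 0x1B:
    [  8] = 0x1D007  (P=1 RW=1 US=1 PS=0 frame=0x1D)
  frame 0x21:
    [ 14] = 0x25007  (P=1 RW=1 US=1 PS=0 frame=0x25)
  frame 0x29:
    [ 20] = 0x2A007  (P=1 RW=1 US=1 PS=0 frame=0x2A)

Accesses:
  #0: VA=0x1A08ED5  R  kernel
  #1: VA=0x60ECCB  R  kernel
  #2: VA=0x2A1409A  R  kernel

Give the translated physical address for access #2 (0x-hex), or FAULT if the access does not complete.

Per-access translation:
#0 VA=0x1A08ED5 (r,kernel):
  L0 @0x18[13] → 0x1B007  P=1,RW=1,US=1,PS=0
  L1 @0x1B[8] → 0x1D007  P=1,RW=1,US=1,PS=0
  ✓ 0x1DED5  — 2 lookups
#1 VA=0x60ECCB (r,kernel):
  L0 @0x18[3] → 0x21007  P=1,RW=1,US=1,PS=0
  L1 @0x21[14] → 0x25007  P=1,RW=1,US=1,PS=0
  ✓ 0x25CCB  — 2 lookups
#2 VA=0x2A1409A (r,kernel):
  L0 @0x18[21] → 0x29007  P=1,RW=1,US=1,PS=0
  L1 @0x29[20] → 0x2A007  P=1,RW=1,US=1,PS=0
  ✓ 0x2A09A  — 2 lookups

Access #2 PA: 0x2A09A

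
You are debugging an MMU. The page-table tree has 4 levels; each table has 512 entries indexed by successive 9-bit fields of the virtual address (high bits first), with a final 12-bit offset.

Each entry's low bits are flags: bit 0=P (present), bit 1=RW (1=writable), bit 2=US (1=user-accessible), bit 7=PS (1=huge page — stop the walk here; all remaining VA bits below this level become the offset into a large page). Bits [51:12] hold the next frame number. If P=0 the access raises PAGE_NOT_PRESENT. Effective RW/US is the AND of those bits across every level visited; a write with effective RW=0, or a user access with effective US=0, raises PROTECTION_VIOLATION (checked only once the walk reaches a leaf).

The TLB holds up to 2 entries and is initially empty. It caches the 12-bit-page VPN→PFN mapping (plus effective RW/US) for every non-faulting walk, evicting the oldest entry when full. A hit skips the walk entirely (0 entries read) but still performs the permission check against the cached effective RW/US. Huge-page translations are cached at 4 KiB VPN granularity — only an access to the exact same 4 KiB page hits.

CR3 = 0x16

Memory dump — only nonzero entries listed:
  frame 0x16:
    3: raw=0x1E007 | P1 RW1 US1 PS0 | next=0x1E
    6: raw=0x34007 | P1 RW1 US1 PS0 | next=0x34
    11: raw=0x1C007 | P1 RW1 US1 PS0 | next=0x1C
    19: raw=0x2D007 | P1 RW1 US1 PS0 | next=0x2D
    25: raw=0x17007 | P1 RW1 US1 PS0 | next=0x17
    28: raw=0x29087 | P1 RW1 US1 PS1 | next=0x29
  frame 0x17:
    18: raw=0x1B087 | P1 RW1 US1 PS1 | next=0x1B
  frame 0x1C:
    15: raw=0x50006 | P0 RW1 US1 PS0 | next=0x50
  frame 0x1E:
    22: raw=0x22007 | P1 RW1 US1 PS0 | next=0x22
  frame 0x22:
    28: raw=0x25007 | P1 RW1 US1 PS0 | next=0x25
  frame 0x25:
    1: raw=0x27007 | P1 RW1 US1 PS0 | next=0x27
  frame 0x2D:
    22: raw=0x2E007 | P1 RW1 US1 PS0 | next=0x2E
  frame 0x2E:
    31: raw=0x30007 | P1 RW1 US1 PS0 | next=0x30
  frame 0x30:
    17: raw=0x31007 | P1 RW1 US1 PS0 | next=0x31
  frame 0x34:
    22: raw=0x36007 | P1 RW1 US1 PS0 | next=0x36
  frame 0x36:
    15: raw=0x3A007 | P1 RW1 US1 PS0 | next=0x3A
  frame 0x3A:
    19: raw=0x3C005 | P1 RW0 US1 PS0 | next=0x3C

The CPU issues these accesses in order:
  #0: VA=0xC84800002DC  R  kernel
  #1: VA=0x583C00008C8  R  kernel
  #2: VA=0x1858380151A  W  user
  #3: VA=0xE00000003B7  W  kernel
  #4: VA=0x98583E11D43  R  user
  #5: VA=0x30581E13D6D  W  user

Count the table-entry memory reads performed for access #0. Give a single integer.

Per-access translation:
#0 VA=0xC84800002DC (r,kernel):
  L0: frame=0x16 idx=25 entry=0x17007 [P=1 RW=1 US=1 PS=0]
  L1: frame=0x17 idx=18 entry=0x1B087 [P=1 RW=1 US=1 PS=1]
  ⇒ phys 0x1B2DC (huge @L1)  [2 reads]
#1 VA=0x583C00008C8 (r,kernel):
  L0: frame=0x16 idx=11 entry=0x1C007 [P=1 RW=1 US=1 PS=0]
  L1: frame=0x1C idx=15 entry=0x50006 [P=0 RW=1 US=1 PS=0]
  → PAGE_NOT_PRESENT  (2 entries read)
#2 VA=0x1858380151A (w,user):
  L0: frame=0x16 idx=3 entry=0x1E007 [P=1 RW=1 US=1 PS=0]
  L1: frame=0x1E idx=22 entry=0x22007 [P=1 RW=1 US=1 PS=0]
  L2: frame=0x22 idx=28 entry=0x25007 [P=1 RW=1 US=1 PS=0]
  L3: frame=0x25 idx=1 entry=0x27007 [P=1 RW=1 US=1 PS=0]
  ⇒ phys 0x2751A  [4 reads]
#3 VA=0xE00000003B7 (w,kernel):
  L0: frame=0x16 idx=28 entry=0x29087 [P=1 RW=1 US=1 PS=1]
  ⇒ phys 0x293B7 (huge @L0)  [1 reads]
#4 VA=0x98583E11D43 (r,user):
  L0: frame=0x16 idx=19 entry=0x2D007 [P=1 RW=1 US=1 PS=0]
  L1: frame=0x2D idx=22 entry=0x2E007 [P=1 RW=1 US=1 PS=0]
  L2: frame=0x2E idx=31 entry=0x30007 [P=1 RW=1 US=1 PS=0]
  L3: frame=0x30 idx=17 entry=0x31007 [P=1 RW=1 US=1 PS=0]
  ⇒ phys 0x31D43  [4 reads]
#5 VA=0x30581E13D6D (w,user):
  L0: frame=0x16 idx=6 entry=0x34007 [P=1 RW=1 US=1 PS=0]
  L1: frame=0x34 idx=22 entry=0x36007 [P=1 RW=1 US=1 PS=0]
  L2: frame=0x36 idx=15 entry=0x3A007 [P=1 RW=1 US=1 PS=0]
  L3: frame=0x3A idx=19 entry=0x3C005 [P=1 RW=0 US=1 PS=0]
  → PROTECTION_VIOLATION  (4 entries read)

Entries read for #0: 2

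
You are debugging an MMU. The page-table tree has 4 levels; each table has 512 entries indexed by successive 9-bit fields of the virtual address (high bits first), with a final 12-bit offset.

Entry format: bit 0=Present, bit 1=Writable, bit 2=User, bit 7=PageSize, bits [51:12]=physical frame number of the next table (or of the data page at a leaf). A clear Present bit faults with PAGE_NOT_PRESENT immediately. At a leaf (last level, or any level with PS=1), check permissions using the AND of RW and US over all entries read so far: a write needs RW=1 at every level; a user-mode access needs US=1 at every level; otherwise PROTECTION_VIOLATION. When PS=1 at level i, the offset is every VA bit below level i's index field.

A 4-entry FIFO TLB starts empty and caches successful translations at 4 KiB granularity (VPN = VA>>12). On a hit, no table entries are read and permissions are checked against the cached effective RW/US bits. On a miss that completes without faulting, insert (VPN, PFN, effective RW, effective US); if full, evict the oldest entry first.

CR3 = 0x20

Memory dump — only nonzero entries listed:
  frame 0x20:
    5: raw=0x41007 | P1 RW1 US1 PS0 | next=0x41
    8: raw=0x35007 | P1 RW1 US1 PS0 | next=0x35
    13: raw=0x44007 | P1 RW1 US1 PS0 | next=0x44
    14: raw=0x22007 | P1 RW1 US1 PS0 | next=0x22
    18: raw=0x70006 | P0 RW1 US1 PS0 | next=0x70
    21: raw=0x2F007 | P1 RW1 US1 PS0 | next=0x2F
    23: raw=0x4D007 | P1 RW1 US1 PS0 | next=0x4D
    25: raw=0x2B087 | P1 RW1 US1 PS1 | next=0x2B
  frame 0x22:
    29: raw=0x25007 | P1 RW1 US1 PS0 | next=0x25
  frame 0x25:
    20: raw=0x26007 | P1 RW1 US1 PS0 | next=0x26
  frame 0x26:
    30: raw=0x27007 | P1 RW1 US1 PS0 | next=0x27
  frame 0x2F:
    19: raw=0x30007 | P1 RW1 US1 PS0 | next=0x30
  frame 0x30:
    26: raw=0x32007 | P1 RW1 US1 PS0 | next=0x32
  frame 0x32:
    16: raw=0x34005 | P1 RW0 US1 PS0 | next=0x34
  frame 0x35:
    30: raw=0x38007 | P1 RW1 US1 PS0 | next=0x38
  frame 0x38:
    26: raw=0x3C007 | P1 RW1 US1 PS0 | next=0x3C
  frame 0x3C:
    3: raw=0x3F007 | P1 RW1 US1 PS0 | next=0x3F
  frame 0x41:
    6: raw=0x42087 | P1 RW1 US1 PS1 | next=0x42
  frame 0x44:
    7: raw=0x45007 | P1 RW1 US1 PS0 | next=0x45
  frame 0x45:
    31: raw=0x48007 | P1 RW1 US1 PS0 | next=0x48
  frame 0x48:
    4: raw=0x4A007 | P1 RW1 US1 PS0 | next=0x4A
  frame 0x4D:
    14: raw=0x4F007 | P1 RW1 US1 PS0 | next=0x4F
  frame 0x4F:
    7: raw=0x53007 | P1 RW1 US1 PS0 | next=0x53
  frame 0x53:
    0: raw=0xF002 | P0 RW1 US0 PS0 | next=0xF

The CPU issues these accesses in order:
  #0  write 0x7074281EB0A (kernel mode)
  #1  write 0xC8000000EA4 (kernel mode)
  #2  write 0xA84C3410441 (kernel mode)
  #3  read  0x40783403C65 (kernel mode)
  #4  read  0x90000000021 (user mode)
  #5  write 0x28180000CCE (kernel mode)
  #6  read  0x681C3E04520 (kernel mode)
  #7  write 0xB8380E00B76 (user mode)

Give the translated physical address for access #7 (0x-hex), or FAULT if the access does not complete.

Walk each access:
#0 VA=0x7074281EB0A (w,kernel):
  lvl0: tbl 0x20, slot 14 ⇒ 0x22007 (P1/RW1/US1/PS0)
  lvl1: tbl 0x22, slot 29 ⇒ 0x25007 (P1/RW1/US1/PS0)
  lvl2: tbl 0x25, slot 20 ⇒ 0x26007 (P1/RW1/US1/PS0)
  lvl3: tbl 0x26, slot 30 ⇒ 0x27007 (P1/RW1/US1/PS0)
  → PA=0x27B0A  (4 entries read)
#1 VA=0xC8000000EA4 (w,kernel):
  lvl0: tbl 0x20, slot 25 ⇒ 0x2B087 (P1/RW1/US1/PS1)
  → PA=0x2BEA4 (huge @L0)  (1 entries read)
#2 VA=0xA84C3410441 (w,kernel):
  lvl0: tbl 0x20, slot 21 ⇒ 0x2F007 (P1/RW1/US1/PS0)
  lvl1: tbl 0x2F, slot 19 ⇒ 0x30007 (P1/RW1/US1/PS0)
  lvl2: tbl 0x30, slot 26 ⇒ 0x32007 (P1/RW1/US1/PS0)
  lvl3: tbl 0x32, slot 16 ⇒ 0x34005 (P1/RW0/US1/PS0)
  ✗ PROTECTION_VIOLATION  [4 reads]
#3 VA=0x40783403C65 (r,kernel):
  lvl0: tbl 0x20, slot 8 ⇒ 0x35007 (P1/RW1/US1/PS0)
  lvl1: tbl 0x35, slot 30 ⇒ 0x38007 (P1/RW1/US1/PS0)
  lvl2: tbl 0x38, slot 26 ⇒ 0x3C007 (P1/RW1/US1/PS0)
  lvl3: tbl 0x3C, slot 3 ⇒ 0x3F007 (P1/RW1/US1/PS0)
  → PA=0x3FC65  (4 entries read)
#4 VA=0x90000000021 (r,user):
  lvl0: tbl 0x20, slot 18 ⇒ 0x70006 (P0/RW1/US1/PS0)
  ✗ PAGE_NOT_PRESENT  [1 reads]
#5 VA=0x28180000CCE (w,kernel):
  lvl0: tbl 0x20, slot 5 ⇒ 0x41007 (P1/RW1/US1/PS0)
  lvl1: tbl 0x41, slot 6 ⇒ 0x42087 (P1/RW1/US1/PS1)
  → PA=0x42CCE (huge @L1)  (2 entries read)
#6 VA=0x681C3E04520 (r,kernel):
  lvl0: tbl 0x20, slot 13 ⇒ 0x44007 (P1/RW1/US1/PS0)
  lvl1: tbl 0x44, slot 7 ⇒ 0x45007 (P1/RW1/US1/PS0)
  lvl2: tbl 0x45, slot 31 ⇒ 0x48007 (P1/RW1/US1/PS0)
  lvl3: tbl 0x48, slot 4 ⇒ 0x4A007 (P1/RW1/US1/PS0)
  → PA=0x4A520  (4 entries read)
#7 VA=0xB8380E00B76 (w,user):
  lvl0: tbl 0x20, slot 23 ⇒ 0x4D007 (P1/RW1/US1/PS0)
  lvl1: tbl 0x4D, slot 14 ⇒ 0x4F007 (P1/RW1/US1/PS0)
  lvl2: tbl 0x4F, slot 7 ⇒ 0x53007 (P1/RW1/US1/PS0)
  lvl3: tbl 0x53, slot 0 ⇒ 0xF002 (P0/RW1/US0/PS0)
  ✗ PAGE_NOT_PRESENT  [4 reads]

Access #7 PA: FAULT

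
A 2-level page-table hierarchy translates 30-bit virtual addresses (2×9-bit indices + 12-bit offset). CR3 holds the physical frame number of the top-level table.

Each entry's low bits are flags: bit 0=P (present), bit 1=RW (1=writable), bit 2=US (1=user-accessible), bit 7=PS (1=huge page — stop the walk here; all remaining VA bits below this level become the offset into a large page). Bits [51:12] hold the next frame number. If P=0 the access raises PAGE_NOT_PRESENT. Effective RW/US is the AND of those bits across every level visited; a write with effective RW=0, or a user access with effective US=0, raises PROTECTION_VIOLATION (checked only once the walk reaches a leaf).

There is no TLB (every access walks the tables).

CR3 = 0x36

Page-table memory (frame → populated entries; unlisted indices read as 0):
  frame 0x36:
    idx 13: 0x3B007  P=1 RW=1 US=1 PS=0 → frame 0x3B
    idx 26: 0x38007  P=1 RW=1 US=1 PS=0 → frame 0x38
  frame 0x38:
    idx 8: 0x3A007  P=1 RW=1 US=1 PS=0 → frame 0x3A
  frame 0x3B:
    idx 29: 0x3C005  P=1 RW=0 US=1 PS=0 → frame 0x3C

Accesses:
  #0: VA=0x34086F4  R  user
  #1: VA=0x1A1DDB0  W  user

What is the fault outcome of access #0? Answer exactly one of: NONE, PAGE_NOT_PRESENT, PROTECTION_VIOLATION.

Per-access translation:
#0 VA=0x34086F4 (r,user):
  L0 @0x36[26] → 0x38007  P=1,RW=1,US=1,PS=0
  L1 @0x38[8] → 0x3A007  P=1,RW=1,US=1,PS=0
  → PA=0x3A6F4  (2 entries read)
#1 VA=0x1A1DDB0 (w,user):
  L0 @0x36[13] → 0x3B007  P=1,RW=1,US=1,PS=0
  L1 @0x3B[29] → 0x3C005  P=1,RW=0,US=1,PS=0
  ✗ PROTECTION_VIOLATION  [2 reads]

Access #0 fault: NONE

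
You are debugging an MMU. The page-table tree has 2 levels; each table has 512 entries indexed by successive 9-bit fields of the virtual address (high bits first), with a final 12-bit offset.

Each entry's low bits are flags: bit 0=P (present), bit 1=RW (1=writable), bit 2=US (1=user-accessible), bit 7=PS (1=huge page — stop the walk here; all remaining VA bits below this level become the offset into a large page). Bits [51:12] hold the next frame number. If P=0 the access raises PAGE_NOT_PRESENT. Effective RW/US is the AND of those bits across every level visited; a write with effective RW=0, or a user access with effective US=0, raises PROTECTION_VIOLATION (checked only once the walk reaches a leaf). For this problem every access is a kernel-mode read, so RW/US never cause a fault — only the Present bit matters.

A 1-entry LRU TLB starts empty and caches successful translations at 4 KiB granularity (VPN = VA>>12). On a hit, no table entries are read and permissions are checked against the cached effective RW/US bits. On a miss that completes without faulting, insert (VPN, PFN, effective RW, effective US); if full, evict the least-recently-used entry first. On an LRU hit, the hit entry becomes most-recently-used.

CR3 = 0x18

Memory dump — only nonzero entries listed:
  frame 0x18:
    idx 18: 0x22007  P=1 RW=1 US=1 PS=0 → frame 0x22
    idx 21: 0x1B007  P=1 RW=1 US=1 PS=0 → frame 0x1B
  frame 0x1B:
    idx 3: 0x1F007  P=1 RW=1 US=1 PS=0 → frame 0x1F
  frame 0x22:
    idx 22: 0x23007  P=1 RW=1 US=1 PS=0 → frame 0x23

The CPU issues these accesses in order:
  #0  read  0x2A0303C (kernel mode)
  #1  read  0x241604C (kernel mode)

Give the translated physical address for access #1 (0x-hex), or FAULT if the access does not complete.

Walk each access:
#0 VA=0x2A0303C (r,kernel):
  L0: frame=0x18 idx=21 entry=0x1B007 [P=1 RW=1 US=1 PS=0]
  L1: frame=0x1B idx=3 entry=0x1F007 [P=1 RW=1 US=1 PS=0]
  ✓ 0x1F03C  — 2 lookups
#1 VA=0x241604C (r,kernel):
  L0: frame=0x18 idx=18 entry=0x22007 [P=1 RW=1 US=1 PS=0]
  L1: frame=0x22 idx=22 entry=0x23007 [P=1 RW=1 US=1 PS=0]
  ✓ 0x2304C  — 2 lookups

Access #1 PA: 0x2304C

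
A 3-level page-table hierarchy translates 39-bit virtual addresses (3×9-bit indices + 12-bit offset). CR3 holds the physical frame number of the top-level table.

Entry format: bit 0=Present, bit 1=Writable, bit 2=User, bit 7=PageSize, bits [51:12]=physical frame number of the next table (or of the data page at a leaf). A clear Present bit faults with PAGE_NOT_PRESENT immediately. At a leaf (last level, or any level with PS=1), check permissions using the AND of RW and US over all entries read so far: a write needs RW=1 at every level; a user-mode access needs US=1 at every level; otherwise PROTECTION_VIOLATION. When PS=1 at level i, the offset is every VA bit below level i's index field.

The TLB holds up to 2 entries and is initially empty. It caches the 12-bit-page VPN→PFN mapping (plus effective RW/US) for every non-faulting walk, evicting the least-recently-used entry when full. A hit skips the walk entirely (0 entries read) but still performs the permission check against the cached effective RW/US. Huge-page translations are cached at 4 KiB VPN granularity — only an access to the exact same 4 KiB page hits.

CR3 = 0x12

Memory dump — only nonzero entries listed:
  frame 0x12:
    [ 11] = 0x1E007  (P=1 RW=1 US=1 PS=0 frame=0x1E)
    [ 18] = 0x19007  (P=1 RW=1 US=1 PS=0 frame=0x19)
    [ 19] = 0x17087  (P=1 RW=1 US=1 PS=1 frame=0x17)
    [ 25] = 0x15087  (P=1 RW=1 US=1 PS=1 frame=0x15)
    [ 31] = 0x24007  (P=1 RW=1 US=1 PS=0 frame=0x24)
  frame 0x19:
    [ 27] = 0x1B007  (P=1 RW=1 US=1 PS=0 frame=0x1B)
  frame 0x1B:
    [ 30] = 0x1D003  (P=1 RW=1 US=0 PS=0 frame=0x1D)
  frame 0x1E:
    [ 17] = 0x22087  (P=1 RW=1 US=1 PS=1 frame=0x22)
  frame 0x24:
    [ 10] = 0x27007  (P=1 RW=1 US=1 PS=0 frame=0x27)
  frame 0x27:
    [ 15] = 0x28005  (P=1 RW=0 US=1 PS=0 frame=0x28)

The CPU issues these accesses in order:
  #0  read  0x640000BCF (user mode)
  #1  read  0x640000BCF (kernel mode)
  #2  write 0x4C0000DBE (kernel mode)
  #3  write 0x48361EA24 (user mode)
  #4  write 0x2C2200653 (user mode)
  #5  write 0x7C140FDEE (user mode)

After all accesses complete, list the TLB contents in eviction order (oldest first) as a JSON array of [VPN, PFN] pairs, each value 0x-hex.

Trace:
#0 VA=0x640000BCF (r,user):
  L0 @0x12[25] → 0x15087  P=1,RW=1,US=1,PS=1
  ✓ 0x15BCF (huge @L0)  — 1 lookups
#1 VA=0x640000BCF (r,kernel):
  TLB hit vpn=0x640000 → PA=0x15BCF
#2 VA=0x4C0000DBE (w,kernel):
  L0 @0x12[19] → 0x17087  P=1,RW=1,US=1,PS=1
  ✓ 0x17DBE (huge @L0)  — 1 lookups
#3 VA=0x48361EA24 (w,user):
  L0 @0x12[18] → 0x19007  P=1,RW=1,US=1,PS=0
  L1 @0x19[27] → 0x1B007  P=1,RW=1,US=1,PS=0
  L2 @0x1B[30] → 0x1D003  P=1,RW=1,US=0,PS=0
  → PROTECTION_VIOLATION  (3 entries read)
#4 VA=0x2C2200653 (w,user):
  L0 @0x12[11] → 0x1E007  P=1,RW=1,US=1,PS=0
  L1 @0x1E[17] → 0x22087  P=1,RW=1,US=1,PS=1
  ✓ 0x22653 (huge @L1)  — 2 lookups
#5 VA=0x7C140FDEE (w,user):
  L0 @0x12[31] → 0x24007  P=1,RW=1,US=1,PS=0
  L1 @0x24[10] → 0x27007  P=1,RW=1,US=1,PS=0
  L2 @0x27[15] → 0x28005  P=1,RW=0,US=1,PS=0
  → PROTECTION_VIOLATION  (3 entries read)

TLB: [["0x4C0000", "0x17"], ["0x2C2200", "0x22"]]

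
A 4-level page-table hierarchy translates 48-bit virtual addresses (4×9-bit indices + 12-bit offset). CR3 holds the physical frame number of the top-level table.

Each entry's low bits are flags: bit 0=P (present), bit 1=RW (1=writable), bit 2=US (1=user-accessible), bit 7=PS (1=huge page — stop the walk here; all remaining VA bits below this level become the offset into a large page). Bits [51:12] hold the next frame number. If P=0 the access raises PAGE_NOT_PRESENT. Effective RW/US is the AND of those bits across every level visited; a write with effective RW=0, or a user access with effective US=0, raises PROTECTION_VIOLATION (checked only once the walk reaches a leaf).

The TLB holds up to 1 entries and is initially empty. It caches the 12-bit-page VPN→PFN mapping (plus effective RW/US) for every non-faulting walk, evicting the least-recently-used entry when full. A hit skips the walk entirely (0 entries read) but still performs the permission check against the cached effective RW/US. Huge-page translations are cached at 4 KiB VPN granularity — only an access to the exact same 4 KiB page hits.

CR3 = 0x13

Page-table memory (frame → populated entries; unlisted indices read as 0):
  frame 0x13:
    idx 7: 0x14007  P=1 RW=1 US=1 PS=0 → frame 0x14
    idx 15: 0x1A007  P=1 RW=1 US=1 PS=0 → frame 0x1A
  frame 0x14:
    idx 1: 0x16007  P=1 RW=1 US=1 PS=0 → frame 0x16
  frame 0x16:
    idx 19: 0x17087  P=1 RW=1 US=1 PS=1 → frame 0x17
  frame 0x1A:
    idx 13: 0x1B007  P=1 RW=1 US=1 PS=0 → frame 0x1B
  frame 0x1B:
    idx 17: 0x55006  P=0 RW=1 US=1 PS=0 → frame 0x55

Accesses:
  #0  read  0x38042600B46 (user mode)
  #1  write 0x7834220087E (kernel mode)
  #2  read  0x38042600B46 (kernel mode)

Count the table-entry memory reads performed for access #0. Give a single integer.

Trace:
#0 VA=0x38042600B46 (r,user):
  [0] read 0x13 idx=7: raw=0x14007 flags P=1 W=1 U=1 S=0
  [1] read 0x14 idx=1: raw=0x16007 flags P=1 W=1 U=1 S=0
  [2] read 0x16 idx=19: raw=0x17087 flags P=1 W=1 U=1 S=1
  → PA=0x17B46 (huge @L2)  (3 entries read)
#1 VA=0x7834220087E (w,kernel):
  [0] read 0x13 idx=15: raw=0x1A007 flags P=1 W=1 U=1 S=0
  [1] read 0x1A idx=13: raw=0x1B007 flags P=1 W=1 U=1 S=0
  [2] read 0x1B idx=17: raw=0x55006 flags P=0 W=1 U=1 S=0
  ✗ PAGE_NOT_PRESENT  [3 reads]
#2 VA=0x38042600B46 (r,kernel):
  TLB hit vpn=0x38042600 → PA=0x17B46

Entries read for #0: 3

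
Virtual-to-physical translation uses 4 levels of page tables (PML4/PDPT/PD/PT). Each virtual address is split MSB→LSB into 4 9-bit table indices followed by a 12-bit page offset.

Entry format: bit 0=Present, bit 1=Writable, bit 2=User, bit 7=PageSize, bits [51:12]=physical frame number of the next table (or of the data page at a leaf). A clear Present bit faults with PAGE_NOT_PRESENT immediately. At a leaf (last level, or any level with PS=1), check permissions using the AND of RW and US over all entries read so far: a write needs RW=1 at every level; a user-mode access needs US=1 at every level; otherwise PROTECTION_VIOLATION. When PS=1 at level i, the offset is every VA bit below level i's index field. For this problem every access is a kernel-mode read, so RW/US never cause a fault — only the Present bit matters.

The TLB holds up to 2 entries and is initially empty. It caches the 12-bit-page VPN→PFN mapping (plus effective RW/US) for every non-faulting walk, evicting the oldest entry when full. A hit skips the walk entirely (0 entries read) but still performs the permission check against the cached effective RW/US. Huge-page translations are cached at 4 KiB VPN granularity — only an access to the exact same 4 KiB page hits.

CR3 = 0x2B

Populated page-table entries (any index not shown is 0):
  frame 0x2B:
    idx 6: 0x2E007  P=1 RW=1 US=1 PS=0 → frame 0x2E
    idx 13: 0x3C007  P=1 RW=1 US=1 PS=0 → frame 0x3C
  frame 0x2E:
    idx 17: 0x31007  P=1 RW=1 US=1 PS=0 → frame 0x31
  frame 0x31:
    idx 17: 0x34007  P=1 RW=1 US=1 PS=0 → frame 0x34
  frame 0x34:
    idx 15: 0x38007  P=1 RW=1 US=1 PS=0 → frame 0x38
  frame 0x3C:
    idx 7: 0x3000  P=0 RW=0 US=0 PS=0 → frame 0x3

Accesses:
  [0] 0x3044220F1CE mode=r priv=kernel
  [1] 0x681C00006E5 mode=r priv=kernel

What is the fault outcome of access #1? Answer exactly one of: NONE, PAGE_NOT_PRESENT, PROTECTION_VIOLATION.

Trace:
#0 VA=0x3044220F1CE (r,kernel):
  [0] read 0x2B idx=6: raw=0x2E007 flags P=1 W=1 U=1 S=0
  [1] read 0x2E idx=17: raw=0x31007 flags P=1 W=1 U=1 S=0
  [2] read 0x31 idx=17: raw=0x34007 flags P=1 W=1 U=1 S=0
  [3] read 0x34 idx=15: raw=0x38007 flags P=1 W=1 U=1 S=0
  ⇒ phys 0x381CE  [4 reads]
#1 VA=0x681C00006E5 (r,kernel):
  [0] read 0x2B idx=13: raw=0x3C007 flags P=1 W=1 U=1 S=0
  [1] read 0x3C idx=7: raw=0x3000 flags P=0 W=0 U=0 S=0
  ⇒ fault: PAGE_NOT_PRESENT  — 2 lookups

Access #1 fault: PAGE_NOT_PRESENT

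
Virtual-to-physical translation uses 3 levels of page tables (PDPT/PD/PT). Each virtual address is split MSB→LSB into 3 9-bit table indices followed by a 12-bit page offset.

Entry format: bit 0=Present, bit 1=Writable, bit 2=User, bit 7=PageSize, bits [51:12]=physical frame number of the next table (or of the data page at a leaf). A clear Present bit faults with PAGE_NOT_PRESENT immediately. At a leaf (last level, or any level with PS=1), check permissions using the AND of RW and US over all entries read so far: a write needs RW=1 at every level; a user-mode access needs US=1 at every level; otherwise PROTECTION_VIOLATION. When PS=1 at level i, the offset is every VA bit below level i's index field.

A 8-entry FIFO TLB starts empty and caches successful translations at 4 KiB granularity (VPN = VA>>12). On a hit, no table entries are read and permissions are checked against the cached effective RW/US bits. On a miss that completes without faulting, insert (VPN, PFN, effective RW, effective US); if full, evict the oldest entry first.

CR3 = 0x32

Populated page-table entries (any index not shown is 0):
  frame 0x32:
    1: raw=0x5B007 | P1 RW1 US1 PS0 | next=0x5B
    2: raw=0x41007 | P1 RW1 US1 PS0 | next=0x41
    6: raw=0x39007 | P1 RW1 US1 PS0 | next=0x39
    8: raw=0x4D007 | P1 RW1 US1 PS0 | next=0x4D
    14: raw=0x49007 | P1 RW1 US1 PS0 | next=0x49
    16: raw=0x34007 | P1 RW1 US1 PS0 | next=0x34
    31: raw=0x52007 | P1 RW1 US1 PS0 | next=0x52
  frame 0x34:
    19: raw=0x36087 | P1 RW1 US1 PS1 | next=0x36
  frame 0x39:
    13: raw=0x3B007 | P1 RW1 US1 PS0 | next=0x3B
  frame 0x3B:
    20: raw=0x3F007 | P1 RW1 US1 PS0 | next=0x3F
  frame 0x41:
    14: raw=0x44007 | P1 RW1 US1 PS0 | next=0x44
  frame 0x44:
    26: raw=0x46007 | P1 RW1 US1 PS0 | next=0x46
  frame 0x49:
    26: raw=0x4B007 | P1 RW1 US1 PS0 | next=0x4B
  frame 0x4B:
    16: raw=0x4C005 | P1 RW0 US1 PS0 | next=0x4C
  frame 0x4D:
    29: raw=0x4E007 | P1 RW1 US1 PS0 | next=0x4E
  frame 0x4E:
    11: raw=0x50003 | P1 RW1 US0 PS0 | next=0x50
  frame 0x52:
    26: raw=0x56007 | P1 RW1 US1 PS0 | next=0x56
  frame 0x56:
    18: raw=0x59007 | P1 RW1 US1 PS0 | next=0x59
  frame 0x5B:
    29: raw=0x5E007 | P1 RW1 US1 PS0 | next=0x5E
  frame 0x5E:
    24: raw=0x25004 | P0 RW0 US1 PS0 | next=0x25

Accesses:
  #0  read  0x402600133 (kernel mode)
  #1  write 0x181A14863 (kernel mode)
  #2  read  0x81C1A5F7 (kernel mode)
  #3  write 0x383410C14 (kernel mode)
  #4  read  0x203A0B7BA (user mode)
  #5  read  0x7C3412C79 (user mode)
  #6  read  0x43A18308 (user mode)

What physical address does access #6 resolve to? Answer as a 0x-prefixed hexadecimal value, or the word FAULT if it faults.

Trace:
#0 VA=0x402600133 (r,kernel):
  lvl0: tbl 0x32, slot 16 ⇒ 0x34007 (P1/RW1/US1/PS0)
  lvl1: tbl 0x34, slot 19 ⇒ 0x36087 (P1/RW1/US1/PS1)
  → PA=0x36133 (huge @L1)  (2 entries read)
#1 VA=0x181A14863 (w,kernel):
  lvl0: tbl 0x32, slot 6 ⇒ 0x39007 (P1/RW1/US1/PS0)
  lvl1: tbl 0x39, slot 13 ⇒ 0x3B007 (P1/RW1/US1/PS0)
  lvl2: tbl 0x3B, slot 20 ⇒ 0x3F007 (P1/RW1/US1/PS0)
  → PA=0x3F863  (3 entries read)
#2 VA=0x81C1A5F7 (r,kernel):
  lvl0: tbl 0x32, slot 2 ⇒ 0x41007 (P1/RW1/US1/PS0)
  lvl1: tbl 0x41, slot 14 ⇒ 0x44007 (P1/RW1/US1/PS0)
  lvl2: tbl 0x44, slot 26 ⇒ 0x46007 (P1/RW1/US1/PS0)
  → PA=0x465F7  (3 entries read)
#3 VA=0x383410C14 (w,kernel):
  lvl0: tbl 0x32, slot 14 ⇒ 0x49007 (P1/RW1/US1/PS0)
  lvl1: tbl 0x49, slot 26 ⇒ 0x4B007 (P1/RW1/US1/PS0)
  lvl2: tbl 0x4B, slot 16 ⇒ 0x4C005 (P1/RW0/US1/PS0)
  → PROTECTION_VIOLATION  (3 entries read)
#4 VA=0x203A0B7BA (r,user):
  lvl0: tbl 0x32, slot 8 ⇒ 0x4D007 (P1/RW1/US1/PS0)
  lvl1: tbl 0x4D, slot 29 ⇒ 0x4E007 (P1/RW1/US1/PS0)
  lvl2: tbl 0x4E, slot 11 ⇒ 0x50003 (P1/RW1/US0/PS0)
  → PROTECTION_VIOLATION  (3 entries read)
#5 VA=0x7C3412C79 (r,user):
  lvl0: tbl 0x32, slot 31 ⇒ 0x52007 (P1/RW1/US1/PS0)
  lvl1: tbl 0x52, slot 26 ⇒ 0x56007 (P1/RW1/US1/PS0)
  lvl2: tbl 0x56, slot 18 ⇒ 0x59007 (P1/RW1/US1/PS0)
  → PA=0x59C79  (3 entries read)
#6 VA=0x43A18308 (r,user):
  lvl0: tbl 0x32, slot 1 ⇒ 0x5B007 (P1/RW1/US1/PS0)
  lvl1: tbl 0x5B, slot 29 ⇒ 0x5E007 (P1/RW1/US1/PS0)
  lvl2: tbl 0x5E, slot 24 ⇒ 0x25004 (P0/RW0/US1/PS0)
  → PAGE_NOT_PRESENT  (3 entries read)

Access #6 PA: FAULT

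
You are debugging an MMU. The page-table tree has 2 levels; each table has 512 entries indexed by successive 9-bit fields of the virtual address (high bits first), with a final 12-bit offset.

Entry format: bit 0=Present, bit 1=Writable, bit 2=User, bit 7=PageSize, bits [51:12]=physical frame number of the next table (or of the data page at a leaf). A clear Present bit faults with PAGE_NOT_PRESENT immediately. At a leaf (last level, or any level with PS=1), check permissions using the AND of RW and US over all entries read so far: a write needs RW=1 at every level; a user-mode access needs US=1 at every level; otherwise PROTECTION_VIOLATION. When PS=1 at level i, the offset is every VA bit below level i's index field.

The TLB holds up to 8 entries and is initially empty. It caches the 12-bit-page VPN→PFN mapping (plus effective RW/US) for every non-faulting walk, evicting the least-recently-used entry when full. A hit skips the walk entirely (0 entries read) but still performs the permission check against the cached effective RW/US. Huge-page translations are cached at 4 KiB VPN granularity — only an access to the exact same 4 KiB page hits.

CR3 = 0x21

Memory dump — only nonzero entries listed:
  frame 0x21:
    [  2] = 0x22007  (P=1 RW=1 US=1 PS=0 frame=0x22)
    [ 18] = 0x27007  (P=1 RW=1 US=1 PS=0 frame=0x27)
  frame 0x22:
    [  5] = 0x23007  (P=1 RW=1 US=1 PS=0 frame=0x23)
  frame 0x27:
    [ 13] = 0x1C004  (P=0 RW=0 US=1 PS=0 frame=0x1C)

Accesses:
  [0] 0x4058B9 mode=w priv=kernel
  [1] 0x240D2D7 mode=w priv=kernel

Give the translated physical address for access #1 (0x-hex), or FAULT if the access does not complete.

Trace:
#0 VA=0x4058B9 (w,kernel):
  [0] read 0x21 idx=2: raw=0x22007 flags P=1 W=1 U=1 S=0
  [1] read 0x22 idx=5: raw=0x23007 flags P=1 W=1 U=1 S=0
  ⇒ phys 0x238B9  [2 reads]
#1 VA=0x240D2D7 (w,kernel):
  [0] read 0x21 idx=18: raw=0x27007 flags P=1 W=1 U=1 S=0
  [1] read 0x27 idx=13: raw=0x1C004 flags P=0 W=0 U=1 S=0
  → PAGE_NOT_PRESENT  (2 entries read)

Access #1 PA: FAULT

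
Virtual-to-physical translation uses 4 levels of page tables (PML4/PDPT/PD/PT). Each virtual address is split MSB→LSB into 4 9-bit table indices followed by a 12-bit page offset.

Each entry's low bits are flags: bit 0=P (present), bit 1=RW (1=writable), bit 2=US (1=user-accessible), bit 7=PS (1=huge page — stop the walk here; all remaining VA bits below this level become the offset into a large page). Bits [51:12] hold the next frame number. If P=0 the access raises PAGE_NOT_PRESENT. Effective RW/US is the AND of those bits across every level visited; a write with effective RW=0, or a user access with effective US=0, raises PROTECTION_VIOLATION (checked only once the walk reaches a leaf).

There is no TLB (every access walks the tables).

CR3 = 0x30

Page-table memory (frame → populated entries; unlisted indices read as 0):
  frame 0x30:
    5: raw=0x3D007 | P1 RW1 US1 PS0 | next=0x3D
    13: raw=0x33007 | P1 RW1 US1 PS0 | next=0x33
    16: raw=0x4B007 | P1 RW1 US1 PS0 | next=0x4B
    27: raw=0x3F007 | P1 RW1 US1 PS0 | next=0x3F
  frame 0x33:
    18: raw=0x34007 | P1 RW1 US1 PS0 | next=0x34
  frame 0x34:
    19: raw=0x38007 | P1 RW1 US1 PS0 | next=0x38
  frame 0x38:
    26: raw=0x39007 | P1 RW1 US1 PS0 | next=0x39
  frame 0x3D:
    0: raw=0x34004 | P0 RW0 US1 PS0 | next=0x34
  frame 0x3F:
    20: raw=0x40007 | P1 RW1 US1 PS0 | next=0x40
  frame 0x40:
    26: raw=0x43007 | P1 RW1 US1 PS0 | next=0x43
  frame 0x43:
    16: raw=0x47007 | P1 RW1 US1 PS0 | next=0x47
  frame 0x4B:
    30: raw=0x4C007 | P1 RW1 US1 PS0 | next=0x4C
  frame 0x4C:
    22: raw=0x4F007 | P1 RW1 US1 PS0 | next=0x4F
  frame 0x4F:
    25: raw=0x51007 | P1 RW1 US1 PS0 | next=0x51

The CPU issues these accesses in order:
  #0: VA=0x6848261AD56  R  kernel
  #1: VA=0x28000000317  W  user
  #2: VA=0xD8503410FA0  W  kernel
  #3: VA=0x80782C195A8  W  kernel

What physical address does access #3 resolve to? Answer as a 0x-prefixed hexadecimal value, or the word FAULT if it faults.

Walk each access:
#0 VA=0x6848261AD56 (r,kernel):
  [0] read 0x30 idx=13: raw=0x33007 flags P=1 W=1 U=1 S=0
  [1] read 0x33 idx=18: raw=0x34007 flags P=1 W=1 U=1 S=0
  [2] read 0x34 idx=19: raw=0x38007 flags P=1 W=1 U=1 S=0
  [3] read 0x38 idx=26: raw=0x39007 flags P=1 W=1 U=1 S=0
  ⇒ phys 0x39D56  [4 reads]
#1 VA=0x28000000317 (w,user):
  [0] read 0x30 idx=5: raw=0x3D007 flags P=1 W=1 U=1 S=0
  [1] read 0x3D idx=0: raw=0x34004 flags P=0 W=0 U=1 S=0
  → PAGE_NOT_PRESENT  (2 entries read)
#2 VA=0xD8503410FA0 (w,kernel):
  [0] read 0x30 idx=27: raw=0x3F007 flags P=1 W=1 U=1 S=0
  [1] read 0x3F idx=20: raw=0x40007 flags P=1 W=1 U=1 S=0
  [2] read 0x40 idx=26: raw=0x43007 flags P=1 W=1 U=1 S=0
  [3] read 0x43 idx=16: raw=0x47007 flags P=1 W=1 U=1 S=0
  ⇒ phys 0x47FA0  [4 reads]
#3 VA=0x80782C195A8 (w,kernel):
  [0] read 0x30 idx=16: raw=0x4B007 flags P=1 W=1 U=1 S=0
  [1] read 0x4B idx=30: raw=0x4C007 flags P=1 W=1 U=1 S=0
  [2] read 0x4C idx=22: raw=0x4F007 flags P=1 W=1 U=1 S=0
  [3] read 0x4F idx=25: raw=0x51007 flags P=1 W=1 U=1 S=0
  ⇒ phys 0x515A8  [4 reads]

Access #3 PA: 0x515A8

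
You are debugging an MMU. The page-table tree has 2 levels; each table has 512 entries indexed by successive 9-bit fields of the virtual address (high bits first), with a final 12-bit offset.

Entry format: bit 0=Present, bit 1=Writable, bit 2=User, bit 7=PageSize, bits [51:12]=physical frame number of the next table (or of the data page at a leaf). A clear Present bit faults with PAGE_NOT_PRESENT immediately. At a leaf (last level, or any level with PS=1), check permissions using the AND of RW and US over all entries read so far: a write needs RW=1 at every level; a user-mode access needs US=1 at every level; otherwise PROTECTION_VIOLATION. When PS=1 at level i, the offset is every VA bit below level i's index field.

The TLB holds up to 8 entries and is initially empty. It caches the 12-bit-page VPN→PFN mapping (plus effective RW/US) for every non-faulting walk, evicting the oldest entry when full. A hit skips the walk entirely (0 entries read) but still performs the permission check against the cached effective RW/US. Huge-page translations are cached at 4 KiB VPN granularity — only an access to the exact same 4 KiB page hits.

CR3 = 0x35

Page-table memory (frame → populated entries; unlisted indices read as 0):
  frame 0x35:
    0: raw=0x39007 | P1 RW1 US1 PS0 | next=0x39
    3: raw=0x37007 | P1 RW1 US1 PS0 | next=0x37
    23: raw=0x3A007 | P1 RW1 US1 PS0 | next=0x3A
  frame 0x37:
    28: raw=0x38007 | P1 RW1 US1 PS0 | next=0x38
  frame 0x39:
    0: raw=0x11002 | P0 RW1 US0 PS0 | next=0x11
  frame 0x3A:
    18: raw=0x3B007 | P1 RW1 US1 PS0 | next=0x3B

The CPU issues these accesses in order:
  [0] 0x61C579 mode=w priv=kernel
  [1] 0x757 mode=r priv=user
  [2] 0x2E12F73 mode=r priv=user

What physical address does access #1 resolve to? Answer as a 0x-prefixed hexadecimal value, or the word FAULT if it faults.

Walk each access:
#0 VA=0x61C579 (w,kernel):
  L0 @0x35[3] → 0x37007  P=1,RW=1,US=1,PS=0
  L1 @0x37[28] → 0x38007  P=1,RW=1,US=1,PS=0
  ⇒ phys 0x38579  [2 reads]
#1 VA=0x757 (r,user):
  L0 @0x35[0] → 0x39007  P=1,RW=1,US=1,PS=0
  L1 @0x39[0] → 0x11002  P=0,RW=1,US=0,PS=0
  ✗ PAGE_NOT_PRESENT  [2 reads]
#2 VA=0x2E12F73 (r,user):
  L0 @0x35[23] → 0x3A007  P=1,RW=1,US=1,PS=0
  L1 @0x3A[18] → 0x3B007  P=1,RW=1,US=1,PS=0
  ⇒ phys 0x3BF73  [2 reads]

Access #1 PA: FAULT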